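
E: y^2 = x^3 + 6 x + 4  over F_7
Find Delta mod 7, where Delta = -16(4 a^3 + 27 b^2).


4 a^3 + 27 b^2 = 4*6^3 + 27*4^2 = 864 + 432 = 1296
Delta = -16 * (1296) = -20736
Delta mod 7 = 5

Delta = 5 (mod 7)


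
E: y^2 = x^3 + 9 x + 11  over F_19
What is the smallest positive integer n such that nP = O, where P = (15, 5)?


Compute successive multiples of P until we hit O:
  1P = (15, 5)
  2P = (8, 14)
  3P = (12, 2)
  4P = (12, 17)
  5P = (8, 5)
  6P = (15, 14)
  7P = O

ord(P) = 7


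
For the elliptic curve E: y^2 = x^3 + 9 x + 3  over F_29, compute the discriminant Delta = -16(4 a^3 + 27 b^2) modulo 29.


4 a^3 + 27 b^2 = 4*9^3 + 27*3^2 = 2916 + 243 = 3159
Delta = -16 * (3159) = -50544
Delta mod 29 = 3

Delta = 3 (mod 29)


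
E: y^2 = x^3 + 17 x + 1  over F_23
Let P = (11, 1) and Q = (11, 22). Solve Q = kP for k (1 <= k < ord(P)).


Enumerate multiples of P until we hit Q = (11, 22):
  1P = (11, 1)
  2P = (14, 4)
  3P = (22, 11)
  4P = (22, 12)
  5P = (14, 19)
  6P = (11, 22)
Match found at i = 6.

k = 6


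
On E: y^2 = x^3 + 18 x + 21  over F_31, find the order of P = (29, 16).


Compute successive multiples of P until we hit O:
  1P = (29, 16)
  2P = (5, 22)
  3P = (30, 23)
  4P = (21, 9)
  5P = (21, 22)
  6P = (30, 8)
  7P = (5, 9)
  8P = (29, 15)
  ... (continuing to 9P)
  9P = O

ord(P) = 9


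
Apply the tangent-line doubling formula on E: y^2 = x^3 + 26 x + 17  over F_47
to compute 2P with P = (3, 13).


Doubling: s = (3 x1^2 + a) / (2 y1)
s = (3*3^2 + 26) / (2*13) mod 47 = 40
x3 = s^2 - 2 x1 mod 47 = 40^2 - 2*3 = 43
y3 = s (x1 - x3) - y1 mod 47 = 40 * (3 - 43) - 13 = 32

2P = (43, 32)


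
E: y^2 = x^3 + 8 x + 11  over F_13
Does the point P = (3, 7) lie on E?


Check whether y^2 = x^3 + 8 x + 11 (mod 13) for (x, y) = (3, 7).
LHS: y^2 = 7^2 mod 13 = 10
RHS: x^3 + 8 x + 11 = 3^3 + 8*3 + 11 mod 13 = 10
LHS = RHS

Yes, on the curve


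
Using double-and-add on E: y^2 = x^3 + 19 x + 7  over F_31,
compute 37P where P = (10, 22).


k = 37 = 100101_2 (binary, LSB first: 101001)
Double-and-add from P = (10, 22):
  bit 0 = 1: acc = O + (10, 22) = (10, 22)
  bit 1 = 0: acc unchanged = (10, 22)
  bit 2 = 1: acc = (10, 22) + (13, 23) = (15, 28)
  bit 3 = 0: acc unchanged = (15, 28)
  bit 4 = 0: acc unchanged = (15, 28)
  bit 5 = 1: acc = (15, 28) + (30, 24) = (19, 2)

37P = (19, 2)


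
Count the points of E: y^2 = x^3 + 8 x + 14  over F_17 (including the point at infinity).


For each x in F_17, count y with y^2 = x^3 + 8 x + 14 mod 17:
  x = 2: RHS = 4, y in [2, 15]  -> 2 point(s)
  x = 4: RHS = 8, y in [5, 12]  -> 2 point(s)
  x = 5: RHS = 9, y in [3, 14]  -> 2 point(s)
  x = 9: RHS = 16, y in [4, 13]  -> 2 point(s)
  x = 12: RHS = 2, y in [6, 11]  -> 2 point(s)
Affine points: 10. Add the point at infinity: total = 11.

#E(F_17) = 11


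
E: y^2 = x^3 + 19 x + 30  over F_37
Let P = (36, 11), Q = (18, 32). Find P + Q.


P != Q, so use the chord formula.
s = (y2 - y1) / (x2 - x1) = (21) / (19) mod 37 = 5
x3 = s^2 - x1 - x2 mod 37 = 5^2 - 36 - 18 = 8
y3 = s (x1 - x3) - y1 mod 37 = 5 * (36 - 8) - 11 = 18

P + Q = (8, 18)


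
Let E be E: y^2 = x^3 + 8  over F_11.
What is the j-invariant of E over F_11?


Delta = -16(4 a^3 + 27 b^2) mod 11 = 6
-1728 * (4 a)^3 = -1728 * (4*0)^3 mod 11 = 0
j = 0 * 6^(-1) mod 11 = 0

j = 0 (mod 11)


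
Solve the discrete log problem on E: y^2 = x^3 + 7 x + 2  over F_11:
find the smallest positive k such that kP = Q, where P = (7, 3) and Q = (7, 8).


Enumerate multiples of P until we hit Q = (7, 8):
  1P = (7, 3)
  2P = (8, 8)
  3P = (10, 4)
  4P = (10, 7)
  5P = (8, 3)
  6P = (7, 8)
Match found at i = 6.

k = 6


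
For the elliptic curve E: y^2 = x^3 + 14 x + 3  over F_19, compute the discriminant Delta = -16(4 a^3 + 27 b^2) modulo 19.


4 a^3 + 27 b^2 = 4*14^3 + 27*3^2 = 10976 + 243 = 11219
Delta = -16 * (11219) = -179504
Delta mod 19 = 8

Delta = 8 (mod 19)


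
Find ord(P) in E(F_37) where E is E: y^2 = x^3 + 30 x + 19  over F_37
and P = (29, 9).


Compute successive multiples of P until we hit O:
  1P = (29, 9)
  2P = (16, 28)
  3P = (18, 29)
  4P = (30, 13)
  5P = (31, 20)
  6P = (35, 32)
  7P = (36, 32)
  8P = (13, 33)
  ... (continuing to 32P)
  32P = O

ord(P) = 32


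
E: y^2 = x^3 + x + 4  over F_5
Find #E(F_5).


For each x in F_5, count y with y^2 = x^3 + 1 x + 4 mod 5:
  x = 0: RHS = 4, y in [2, 3]  -> 2 point(s)
  x = 1: RHS = 1, y in [1, 4]  -> 2 point(s)
  x = 2: RHS = 4, y in [2, 3]  -> 2 point(s)
  x = 3: RHS = 4, y in [2, 3]  -> 2 point(s)
Affine points: 8. Add the point at infinity: total = 9.

#E(F_5) = 9


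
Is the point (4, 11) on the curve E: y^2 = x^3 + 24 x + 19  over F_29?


Check whether y^2 = x^3 + 24 x + 19 (mod 29) for (x, y) = (4, 11).
LHS: y^2 = 11^2 mod 29 = 5
RHS: x^3 + 24 x + 19 = 4^3 + 24*4 + 19 mod 29 = 5
LHS = RHS

Yes, on the curve


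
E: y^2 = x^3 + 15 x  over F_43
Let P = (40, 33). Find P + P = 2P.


Doubling: s = (3 x1^2 + a) / (2 y1)
s = (3*40^2 + 15) / (2*33) mod 43 = 28
x3 = s^2 - 2 x1 mod 43 = 28^2 - 2*40 = 16
y3 = s (x1 - x3) - y1 mod 43 = 28 * (40 - 16) - 33 = 37

2P = (16, 37)


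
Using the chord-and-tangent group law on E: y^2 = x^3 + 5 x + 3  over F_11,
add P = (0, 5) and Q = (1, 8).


P != Q, so use the chord formula.
s = (y2 - y1) / (x2 - x1) = (3) / (1) mod 11 = 3
x3 = s^2 - x1 - x2 mod 11 = 3^2 - 0 - 1 = 8
y3 = s (x1 - x3) - y1 mod 11 = 3 * (0 - 8) - 5 = 4

P + Q = (8, 4)


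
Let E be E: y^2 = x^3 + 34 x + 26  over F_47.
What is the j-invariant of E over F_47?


Delta = -16(4 a^3 + 27 b^2) mod 47 = 10
-1728 * (4 a)^3 = -1728 * (4*34)^3 mod 47 = 35
j = 35 * 10^(-1) mod 47 = 27

j = 27 (mod 47)


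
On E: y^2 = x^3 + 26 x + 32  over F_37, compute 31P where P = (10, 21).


k = 31 = 11111_2 (binary, LSB first: 11111)
Double-and-add from P = (10, 21):
  bit 0 = 1: acc = O + (10, 21) = (10, 21)
  bit 1 = 1: acc = (10, 21) + (16, 17) = (32, 6)
  bit 2 = 1: acc = (32, 6) + (33, 30) = (30, 5)
  bit 3 = 1: acc = (30, 5) + (8, 7) = (25, 8)
  bit 4 = 1: acc = (25, 8) + (9, 25) = (30, 32)

31P = (30, 32)


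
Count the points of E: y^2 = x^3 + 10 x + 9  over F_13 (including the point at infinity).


For each x in F_13, count y with y^2 = x^3 + 10 x + 9 mod 13:
  x = 0: RHS = 9, y in [3, 10]  -> 2 point(s)
  x = 3: RHS = 1, y in [1, 12]  -> 2 point(s)
  x = 4: RHS = 9, y in [3, 10]  -> 2 point(s)
  x = 6: RHS = 12, y in [5, 8]  -> 2 point(s)
  x = 8: RHS = 3, y in [4, 9]  -> 2 point(s)
  x = 9: RHS = 9, y in [3, 10]  -> 2 point(s)
  x = 10: RHS = 4, y in [2, 11]  -> 2 point(s)
Affine points: 14. Add the point at infinity: total = 15.

#E(F_13) = 15


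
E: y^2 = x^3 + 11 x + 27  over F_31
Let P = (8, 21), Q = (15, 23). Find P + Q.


P != Q, so use the chord formula.
s = (y2 - y1) / (x2 - x1) = (2) / (7) mod 31 = 18
x3 = s^2 - x1 - x2 mod 31 = 18^2 - 8 - 15 = 22
y3 = s (x1 - x3) - y1 mod 31 = 18 * (8 - 22) - 21 = 6

P + Q = (22, 6)


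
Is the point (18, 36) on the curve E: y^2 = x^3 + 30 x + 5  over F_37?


Check whether y^2 = x^3 + 30 x + 5 (mod 37) for (x, y) = (18, 36).
LHS: y^2 = 36^2 mod 37 = 1
RHS: x^3 + 30 x + 5 = 18^3 + 30*18 + 5 mod 37 = 13
LHS != RHS

No, not on the curve


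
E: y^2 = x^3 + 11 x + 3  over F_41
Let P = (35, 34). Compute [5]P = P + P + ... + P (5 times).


k = 5 = 101_2 (binary, LSB first: 101)
Double-and-add from P = (35, 34):
  bit 0 = 1: acc = O + (35, 34) = (35, 34)
  bit 1 = 0: acc unchanged = (35, 34)
  bit 2 = 1: acc = (35, 34) + (32, 6) = (11, 26)

5P = (11, 26)


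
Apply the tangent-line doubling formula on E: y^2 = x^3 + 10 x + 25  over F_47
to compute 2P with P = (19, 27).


Doubling: s = (3 x1^2 + a) / (2 y1)
s = (3*19^2 + 10) / (2*27) mod 47 = 42
x3 = s^2 - 2 x1 mod 47 = 42^2 - 2*19 = 34
y3 = s (x1 - x3) - y1 mod 47 = 42 * (19 - 34) - 27 = 1

2P = (34, 1)


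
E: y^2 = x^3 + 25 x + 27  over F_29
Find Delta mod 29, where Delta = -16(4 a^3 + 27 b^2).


4 a^3 + 27 b^2 = 4*25^3 + 27*27^2 = 62500 + 19683 = 82183
Delta = -16 * (82183) = -1314928
Delta mod 29 = 19

Delta = 19 (mod 29)


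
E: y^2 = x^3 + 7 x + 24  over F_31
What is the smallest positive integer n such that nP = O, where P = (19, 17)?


Compute successive multiples of P until we hit O:
  1P = (19, 17)
  2P = (13, 24)
  3P = (15, 30)
  4P = (25, 18)
  5P = (12, 10)
  6P = (1, 1)
  7P = (16, 27)
  8P = (14, 18)
  ... (continuing to 41P)
  41P = O

ord(P) = 41


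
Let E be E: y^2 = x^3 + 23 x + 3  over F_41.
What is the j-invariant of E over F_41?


Delta = -16(4 a^3 + 27 b^2) mod 41 = 32
-1728 * (4 a)^3 = -1728 * (4*23)^3 mod 41 = 27
j = 27 * 32^(-1) mod 41 = 38

j = 38 (mod 41)


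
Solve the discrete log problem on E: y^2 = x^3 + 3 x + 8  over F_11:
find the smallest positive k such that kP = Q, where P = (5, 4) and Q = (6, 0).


Enumerate multiples of P until we hit Q = (6, 0):
  1P = (5, 4)
  2P = (6, 0)
Match found at i = 2.

k = 2


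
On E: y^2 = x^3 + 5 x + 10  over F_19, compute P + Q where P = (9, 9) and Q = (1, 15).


P != Q, so use the chord formula.
s = (y2 - y1) / (x2 - x1) = (6) / (11) mod 19 = 4
x3 = s^2 - x1 - x2 mod 19 = 4^2 - 9 - 1 = 6
y3 = s (x1 - x3) - y1 mod 19 = 4 * (9 - 6) - 9 = 3

P + Q = (6, 3)


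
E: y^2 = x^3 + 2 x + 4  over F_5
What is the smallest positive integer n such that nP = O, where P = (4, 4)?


Compute successive multiples of P until we hit O:
  1P = (4, 4)
  2P = (2, 1)
  3P = (0, 2)
  4P = (0, 3)
  5P = (2, 4)
  6P = (4, 1)
  7P = O

ord(P) = 7


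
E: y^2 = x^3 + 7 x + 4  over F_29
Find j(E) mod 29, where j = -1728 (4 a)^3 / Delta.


Delta = -16(4 a^3 + 27 b^2) mod 29 = 20
-1728 * (4 a)^3 = -1728 * (4*7)^3 mod 29 = 17
j = 17 * 20^(-1) mod 29 = 11

j = 11 (mod 29)


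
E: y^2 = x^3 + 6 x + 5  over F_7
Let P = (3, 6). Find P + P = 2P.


Doubling: s = (3 x1^2 + a) / (2 y1)
s = (3*3^2 + 6) / (2*6) mod 7 = 1
x3 = s^2 - 2 x1 mod 7 = 1^2 - 2*3 = 2
y3 = s (x1 - x3) - y1 mod 7 = 1 * (3 - 2) - 6 = 2

2P = (2, 2)


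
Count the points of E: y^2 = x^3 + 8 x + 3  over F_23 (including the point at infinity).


For each x in F_23, count y with y^2 = x^3 + 8 x + 3 mod 23:
  x = 0: RHS = 3, y in [7, 16]  -> 2 point(s)
  x = 1: RHS = 12, y in [9, 14]  -> 2 point(s)
  x = 2: RHS = 4, y in [2, 21]  -> 2 point(s)
  x = 3: RHS = 8, y in [10, 13]  -> 2 point(s)
  x = 8: RHS = 4, y in [2, 21]  -> 2 point(s)
  x = 10: RHS = 2, y in [5, 18]  -> 2 point(s)
  x = 13: RHS = 4, y in [2, 21]  -> 2 point(s)
  x = 15: RHS = 2, y in [5, 18]  -> 2 point(s)
  x = 16: RHS = 18, y in [8, 15]  -> 2 point(s)
  x = 21: RHS = 2, y in [5, 18]  -> 2 point(s)
Affine points: 20. Add the point at infinity: total = 21.

#E(F_23) = 21


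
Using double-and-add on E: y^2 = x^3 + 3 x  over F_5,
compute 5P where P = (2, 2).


k = 5 = 101_2 (binary, LSB first: 101)
Double-and-add from P = (2, 2):
  bit 0 = 1: acc = O + (2, 2) = (2, 2)
  bit 1 = 0: acc unchanged = (2, 2)
  bit 2 = 1: acc = (2, 2) + (4, 4) = (0, 0)

5P = (0, 0)


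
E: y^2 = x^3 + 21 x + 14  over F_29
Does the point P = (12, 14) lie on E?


Check whether y^2 = x^3 + 21 x + 14 (mod 29) for (x, y) = (12, 14).
LHS: y^2 = 14^2 mod 29 = 22
RHS: x^3 + 21 x + 14 = 12^3 + 21*12 + 14 mod 29 = 22
LHS = RHS

Yes, on the curve


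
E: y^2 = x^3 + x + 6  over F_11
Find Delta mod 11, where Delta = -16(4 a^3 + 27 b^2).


4 a^3 + 27 b^2 = 4*1^3 + 27*6^2 = 4 + 972 = 976
Delta = -16 * (976) = -15616
Delta mod 11 = 4

Delta = 4 (mod 11)


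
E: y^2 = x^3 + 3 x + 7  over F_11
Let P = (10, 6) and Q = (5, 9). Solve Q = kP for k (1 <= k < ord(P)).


Enumerate multiples of P until we hit Q = (5, 9):
  1P = (10, 6)
  2P = (5, 2)
  3P = (5, 9)
Match found at i = 3.

k = 3


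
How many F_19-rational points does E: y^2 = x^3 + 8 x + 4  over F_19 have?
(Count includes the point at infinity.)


For each x in F_19, count y with y^2 = x^3 + 8 x + 4 mod 19:
  x = 0: RHS = 4, y in [2, 17]  -> 2 point(s)
  x = 2: RHS = 9, y in [3, 16]  -> 2 point(s)
  x = 3: RHS = 17, y in [6, 13]  -> 2 point(s)
  x = 4: RHS = 5, y in [9, 10]  -> 2 point(s)
  x = 5: RHS = 17, y in [6, 13]  -> 2 point(s)
  x = 7: RHS = 4, y in [2, 17]  -> 2 point(s)
  x = 9: RHS = 7, y in [8, 11]  -> 2 point(s)
  x = 10: RHS = 1, y in [1, 18]  -> 2 point(s)
  x = 11: RHS = 17, y in [6, 13]  -> 2 point(s)
  x = 12: RHS = 4, y in [2, 17]  -> 2 point(s)
  x = 13: RHS = 6, y in [5, 14]  -> 2 point(s)
Affine points: 22. Add the point at infinity: total = 23.

#E(F_19) = 23


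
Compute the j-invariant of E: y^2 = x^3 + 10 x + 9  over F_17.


Delta = -16(4 a^3 + 27 b^2) mod 17 = 16
-1728 * (4 a)^3 = -1728 * (4*10)^3 mod 17 = 4
j = 4 * 16^(-1) mod 17 = 13

j = 13 (mod 17)


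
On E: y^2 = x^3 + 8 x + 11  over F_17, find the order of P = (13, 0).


Compute successive multiples of P until we hit O:
  1P = (13, 0)
  2P = O

ord(P) = 2


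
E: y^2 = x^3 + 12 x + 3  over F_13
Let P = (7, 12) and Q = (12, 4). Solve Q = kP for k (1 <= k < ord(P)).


Enumerate multiples of P until we hit Q = (12, 4):
  1P = (7, 12)
  2P = (11, 7)
  3P = (12, 4)
Match found at i = 3.

k = 3


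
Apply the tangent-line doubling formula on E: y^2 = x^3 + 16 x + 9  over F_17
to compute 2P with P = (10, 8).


Doubling: s = (3 x1^2 + a) / (2 y1)
s = (3*10^2 + 16) / (2*8) mod 17 = 7
x3 = s^2 - 2 x1 mod 17 = 7^2 - 2*10 = 12
y3 = s (x1 - x3) - y1 mod 17 = 7 * (10 - 12) - 8 = 12

2P = (12, 12)


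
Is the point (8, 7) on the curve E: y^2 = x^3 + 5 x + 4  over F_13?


Check whether y^2 = x^3 + 5 x + 4 (mod 13) for (x, y) = (8, 7).
LHS: y^2 = 7^2 mod 13 = 10
RHS: x^3 + 5 x + 4 = 8^3 + 5*8 + 4 mod 13 = 10
LHS = RHS

Yes, on the curve


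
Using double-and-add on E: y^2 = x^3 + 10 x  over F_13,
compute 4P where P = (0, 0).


k = 4 = 100_2 (binary, LSB first: 001)
Double-and-add from P = (0, 0):
  bit 0 = 0: acc unchanged = O
  bit 1 = 0: acc unchanged = O
  bit 2 = 1: acc = O + O = O

4P = O


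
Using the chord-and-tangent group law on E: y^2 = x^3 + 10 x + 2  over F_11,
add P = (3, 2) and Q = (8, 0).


P != Q, so use the chord formula.
s = (y2 - y1) / (x2 - x1) = (9) / (5) mod 11 = 4
x3 = s^2 - x1 - x2 mod 11 = 4^2 - 3 - 8 = 5
y3 = s (x1 - x3) - y1 mod 11 = 4 * (3 - 5) - 2 = 1

P + Q = (5, 1)


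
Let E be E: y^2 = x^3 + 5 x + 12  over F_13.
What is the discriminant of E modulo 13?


4 a^3 + 27 b^2 = 4*5^3 + 27*12^2 = 500 + 3888 = 4388
Delta = -16 * (4388) = -70208
Delta mod 13 = 5

Delta = 5 (mod 13)


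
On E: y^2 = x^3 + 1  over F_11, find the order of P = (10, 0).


Compute successive multiples of P until we hit O:
  1P = (10, 0)
  2P = O

ord(P) = 2


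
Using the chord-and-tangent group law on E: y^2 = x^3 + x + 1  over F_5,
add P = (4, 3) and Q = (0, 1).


P != Q, so use the chord formula.
s = (y2 - y1) / (x2 - x1) = (3) / (1) mod 5 = 3
x3 = s^2 - x1 - x2 mod 5 = 3^2 - 4 - 0 = 0
y3 = s (x1 - x3) - y1 mod 5 = 3 * (4 - 0) - 3 = 4

P + Q = (0, 4)


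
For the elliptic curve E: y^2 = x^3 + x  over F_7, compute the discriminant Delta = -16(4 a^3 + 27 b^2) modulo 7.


4 a^3 + 27 b^2 = 4*1^3 + 27*0^2 = 4 + 0 = 4
Delta = -16 * (4) = -64
Delta mod 7 = 6

Delta = 6 (mod 7)


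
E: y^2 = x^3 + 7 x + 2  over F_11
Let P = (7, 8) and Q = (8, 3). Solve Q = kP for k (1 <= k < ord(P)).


Enumerate multiples of P until we hit Q = (8, 3):
  1P = (7, 8)
  2P = (8, 3)
Match found at i = 2.

k = 2


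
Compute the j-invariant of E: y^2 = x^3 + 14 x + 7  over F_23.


Delta = -16(4 a^3 + 27 b^2) mod 23 = 4
-1728 * (4 a)^3 = -1728 * (4*14)^3 mod 23 = 13
j = 13 * 4^(-1) mod 23 = 9

j = 9 (mod 23)


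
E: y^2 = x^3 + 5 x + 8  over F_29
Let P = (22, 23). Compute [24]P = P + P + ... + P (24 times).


k = 24 = 11000_2 (binary, LSB first: 00011)
Double-and-add from P = (22, 23):
  bit 0 = 0: acc unchanged = O
  bit 1 = 0: acc unchanged = O
  bit 2 = 0: acc unchanged = O
  bit 3 = 1: acc = O + (14, 3) = (14, 3)
  bit 4 = 1: acc = (14, 3) + (21, 6) = (22, 6)

24P = (22, 6)


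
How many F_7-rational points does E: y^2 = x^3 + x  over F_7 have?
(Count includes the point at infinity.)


For each x in F_7, count y with y^2 = x^3 + 1 x + 0 mod 7:
  x = 0: RHS = 0, y in [0]  -> 1 point(s)
  x = 1: RHS = 2, y in [3, 4]  -> 2 point(s)
  x = 3: RHS = 2, y in [3, 4]  -> 2 point(s)
  x = 5: RHS = 4, y in [2, 5]  -> 2 point(s)
Affine points: 7. Add the point at infinity: total = 8.

#E(F_7) = 8


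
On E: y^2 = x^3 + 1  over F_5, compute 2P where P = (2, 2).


Doubling: s = (3 x1^2 + a) / (2 y1)
s = (3*2^2 + 0) / (2*2) mod 5 = 3
x3 = s^2 - 2 x1 mod 5 = 3^2 - 2*2 = 0
y3 = s (x1 - x3) - y1 mod 5 = 3 * (2 - 0) - 2 = 4

2P = (0, 4)


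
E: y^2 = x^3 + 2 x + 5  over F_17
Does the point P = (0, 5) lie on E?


Check whether y^2 = x^3 + 2 x + 5 (mod 17) for (x, y) = (0, 5).
LHS: y^2 = 5^2 mod 17 = 8
RHS: x^3 + 2 x + 5 = 0^3 + 2*0 + 5 mod 17 = 5
LHS != RHS

No, not on the curve


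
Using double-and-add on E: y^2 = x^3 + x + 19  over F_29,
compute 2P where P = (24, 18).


k = 2 = 10_2 (binary, LSB first: 01)
Double-and-add from P = (24, 18):
  bit 0 = 0: acc unchanged = O
  bit 1 = 1: acc = O + (3, 7) = (3, 7)

2P = (3, 7)


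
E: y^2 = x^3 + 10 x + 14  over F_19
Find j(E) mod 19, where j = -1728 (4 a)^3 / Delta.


Delta = -16(4 a^3 + 27 b^2) mod 19 = 3
-1728 * (4 a)^3 = -1728 * (4*10)^3 mod 19 = 8
j = 8 * 3^(-1) mod 19 = 9

j = 9 (mod 19)


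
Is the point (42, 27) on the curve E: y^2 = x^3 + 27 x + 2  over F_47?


Check whether y^2 = x^3 + 27 x + 2 (mod 47) for (x, y) = (42, 27).
LHS: y^2 = 27^2 mod 47 = 24
RHS: x^3 + 27 x + 2 = 42^3 + 27*42 + 2 mod 47 = 24
LHS = RHS

Yes, on the curve


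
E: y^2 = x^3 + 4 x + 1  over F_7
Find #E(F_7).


For each x in F_7, count y with y^2 = x^3 + 4 x + 1 mod 7:
  x = 0: RHS = 1, y in [1, 6]  -> 2 point(s)
  x = 4: RHS = 4, y in [2, 5]  -> 2 point(s)
Affine points: 4. Add the point at infinity: total = 5.

#E(F_7) = 5


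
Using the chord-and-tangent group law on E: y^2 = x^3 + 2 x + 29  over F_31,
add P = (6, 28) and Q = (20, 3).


P != Q, so use the chord formula.
s = (y2 - y1) / (x2 - x1) = (6) / (14) mod 31 = 27
x3 = s^2 - x1 - x2 mod 31 = 27^2 - 6 - 20 = 21
y3 = s (x1 - x3) - y1 mod 31 = 27 * (6 - 21) - 28 = 1

P + Q = (21, 1)


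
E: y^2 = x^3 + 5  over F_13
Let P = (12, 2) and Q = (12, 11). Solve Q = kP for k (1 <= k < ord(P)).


Enumerate multiples of P until we hit Q = (12, 11):
  1P = (12, 2)
  2P = (5, 0)
  3P = (12, 11)
Match found at i = 3.

k = 3


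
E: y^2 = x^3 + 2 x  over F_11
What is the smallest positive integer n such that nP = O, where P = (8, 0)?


Compute successive multiples of P until we hit O:
  1P = (8, 0)
  2P = O

ord(P) = 2


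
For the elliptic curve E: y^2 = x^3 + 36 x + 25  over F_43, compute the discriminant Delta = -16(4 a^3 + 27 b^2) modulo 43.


4 a^3 + 27 b^2 = 4*36^3 + 27*25^2 = 186624 + 16875 = 203499
Delta = -16 * (203499) = -3255984
Delta mod 43 = 19

Delta = 19 (mod 43)


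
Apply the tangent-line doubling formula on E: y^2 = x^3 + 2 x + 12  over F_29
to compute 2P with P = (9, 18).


Doubling: s = (3 x1^2 + a) / (2 y1)
s = (3*9^2 + 2) / (2*18) mod 29 = 6
x3 = s^2 - 2 x1 mod 29 = 6^2 - 2*9 = 18
y3 = s (x1 - x3) - y1 mod 29 = 6 * (9 - 18) - 18 = 15

2P = (18, 15)


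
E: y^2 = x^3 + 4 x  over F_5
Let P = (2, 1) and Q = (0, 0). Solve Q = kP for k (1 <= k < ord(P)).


Enumerate multiples of P until we hit Q = (0, 0):
  1P = (2, 1)
  2P = (0, 0)
Match found at i = 2.

k = 2


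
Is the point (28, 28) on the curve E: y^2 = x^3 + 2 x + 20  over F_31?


Check whether y^2 = x^3 + 2 x + 20 (mod 31) for (x, y) = (28, 28).
LHS: y^2 = 28^2 mod 31 = 9
RHS: x^3 + 2 x + 20 = 28^3 + 2*28 + 20 mod 31 = 18
LHS != RHS

No, not on the curve


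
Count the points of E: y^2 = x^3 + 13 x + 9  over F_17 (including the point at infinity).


For each x in F_17, count y with y^2 = x^3 + 13 x + 9 mod 17:
  x = 0: RHS = 9, y in [3, 14]  -> 2 point(s)
  x = 2: RHS = 9, y in [3, 14]  -> 2 point(s)
  x = 7: RHS = 1, y in [1, 16]  -> 2 point(s)
  x = 8: RHS = 13, y in [8, 9]  -> 2 point(s)
  x = 10: RHS = 0, y in [0]  -> 1 point(s)
  x = 11: RHS = 4, y in [2, 15]  -> 2 point(s)
  x = 15: RHS = 9, y in [3, 14]  -> 2 point(s)
Affine points: 13. Add the point at infinity: total = 14.

#E(F_17) = 14


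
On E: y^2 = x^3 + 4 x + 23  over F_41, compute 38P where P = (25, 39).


k = 38 = 100110_2 (binary, LSB first: 011001)
Double-and-add from P = (25, 39):
  bit 0 = 0: acc unchanged = O
  bit 1 = 1: acc = O + (12, 35) = (12, 35)
  bit 2 = 1: acc = (12, 35) + (16, 1) = (34, 29)
  bit 3 = 0: acc unchanged = (34, 29)
  bit 4 = 0: acc unchanged = (34, 29)
  bit 5 = 1: acc = (34, 29) + (31, 34) = (38, 5)

38P = (38, 5)


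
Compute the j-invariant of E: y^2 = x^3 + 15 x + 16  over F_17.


Delta = -16(4 a^3 + 27 b^2) mod 17 = 12
-1728 * (4 a)^3 = -1728 * (4*15)^3 mod 17 = 5
j = 5 * 12^(-1) mod 17 = 16

j = 16 (mod 17)


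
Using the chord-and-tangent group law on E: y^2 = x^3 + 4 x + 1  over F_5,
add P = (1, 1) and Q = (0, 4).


P != Q, so use the chord formula.
s = (y2 - y1) / (x2 - x1) = (3) / (4) mod 5 = 2
x3 = s^2 - x1 - x2 mod 5 = 2^2 - 1 - 0 = 3
y3 = s (x1 - x3) - y1 mod 5 = 2 * (1 - 3) - 1 = 0

P + Q = (3, 0)


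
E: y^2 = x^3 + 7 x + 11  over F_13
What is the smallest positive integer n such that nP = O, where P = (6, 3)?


Compute successive multiples of P until we hit O:
  1P = (6, 3)
  2P = (4, 5)
  3P = (4, 8)
  4P = (6, 10)
  5P = O

ord(P) = 5


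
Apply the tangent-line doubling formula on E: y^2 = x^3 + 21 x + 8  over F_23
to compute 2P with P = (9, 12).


Doubling: s = (3 x1^2 + a) / (2 y1)
s = (3*9^2 + 21) / (2*12) mod 23 = 11
x3 = s^2 - 2 x1 mod 23 = 11^2 - 2*9 = 11
y3 = s (x1 - x3) - y1 mod 23 = 11 * (9 - 11) - 12 = 12

2P = (11, 12)


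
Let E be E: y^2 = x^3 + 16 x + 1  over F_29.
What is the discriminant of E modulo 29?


4 a^3 + 27 b^2 = 4*16^3 + 27*1^2 = 16384 + 27 = 16411
Delta = -16 * (16411) = -262576
Delta mod 29 = 19

Delta = 19 (mod 29)


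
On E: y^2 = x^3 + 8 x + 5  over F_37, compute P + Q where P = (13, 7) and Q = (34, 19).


P != Q, so use the chord formula.
s = (y2 - y1) / (x2 - x1) = (12) / (21) mod 37 = 27
x3 = s^2 - x1 - x2 mod 37 = 27^2 - 13 - 34 = 16
y3 = s (x1 - x3) - y1 mod 37 = 27 * (13 - 16) - 7 = 23

P + Q = (16, 23)


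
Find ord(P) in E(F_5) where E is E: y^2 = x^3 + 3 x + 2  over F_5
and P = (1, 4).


Compute successive multiples of P until we hit O:
  1P = (1, 4)
  2P = (2, 4)
  3P = (2, 1)
  4P = (1, 1)
  5P = O

ord(P) = 5


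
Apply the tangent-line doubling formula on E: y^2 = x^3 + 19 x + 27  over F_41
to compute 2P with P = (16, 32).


Doubling: s = (3 x1^2 + a) / (2 y1)
s = (3*16^2 + 19) / (2*32) mod 41 = 36
x3 = s^2 - 2 x1 mod 41 = 36^2 - 2*16 = 34
y3 = s (x1 - x3) - y1 mod 41 = 36 * (16 - 34) - 32 = 17

2P = (34, 17)


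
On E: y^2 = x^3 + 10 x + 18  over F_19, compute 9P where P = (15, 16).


k = 9 = 1001_2 (binary, LSB first: 1001)
Double-and-add from P = (15, 16):
  bit 0 = 1: acc = O + (15, 16) = (15, 16)
  bit 1 = 0: acc unchanged = (15, 16)
  bit 2 = 0: acc unchanged = (15, 16)
  bit 3 = 1: acc = (15, 16) + (10, 4) = (18, 11)

9P = (18, 11)


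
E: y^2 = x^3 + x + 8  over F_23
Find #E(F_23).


For each x in F_23, count y with y^2 = x^3 + 1 x + 8 mod 23:
  x = 0: RHS = 8, y in [10, 13]  -> 2 point(s)
  x = 2: RHS = 18, y in [8, 15]  -> 2 point(s)
  x = 5: RHS = 0, y in [0]  -> 1 point(s)
  x = 6: RHS = 0, y in [0]  -> 1 point(s)
  x = 7: RHS = 13, y in [6, 17]  -> 2 point(s)
  x = 10: RHS = 6, y in [11, 12]  -> 2 point(s)
  x = 11: RHS = 16, y in [4, 19]  -> 2 point(s)
  x = 12: RHS = 0, y in [0]  -> 1 point(s)
  x = 14: RHS = 6, y in [11, 12]  -> 2 point(s)
  x = 16: RHS = 3, y in [7, 16]  -> 2 point(s)
  x = 17: RHS = 16, y in [4, 19]  -> 2 point(s)
  x = 18: RHS = 16, y in [4, 19]  -> 2 point(s)
  x = 19: RHS = 9, y in [3, 20]  -> 2 point(s)
  x = 20: RHS = 1, y in [1, 22]  -> 2 point(s)
  x = 22: RHS = 6, y in [11, 12]  -> 2 point(s)
Affine points: 27. Add the point at infinity: total = 28.

#E(F_23) = 28


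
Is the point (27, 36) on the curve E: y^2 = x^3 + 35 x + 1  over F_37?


Check whether y^2 = x^3 + 35 x + 1 (mod 37) for (x, y) = (27, 36).
LHS: y^2 = 36^2 mod 37 = 1
RHS: x^3 + 35 x + 1 = 27^3 + 35*27 + 1 mod 37 = 20
LHS != RHS

No, not on the curve


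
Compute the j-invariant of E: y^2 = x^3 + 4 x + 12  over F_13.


Delta = -16(4 a^3 + 27 b^2) mod 13 = 9
-1728 * (4 a)^3 = -1728 * (4*4)^3 mod 13 = 1
j = 1 * 9^(-1) mod 13 = 3

j = 3 (mod 13)


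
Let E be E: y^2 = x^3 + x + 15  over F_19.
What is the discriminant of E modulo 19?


4 a^3 + 27 b^2 = 4*1^3 + 27*15^2 = 4 + 6075 = 6079
Delta = -16 * (6079) = -97264
Delta mod 19 = 16

Delta = 16 (mod 19)


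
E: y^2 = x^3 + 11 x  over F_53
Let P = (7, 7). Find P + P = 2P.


Doubling: s = (3 x1^2 + a) / (2 y1)
s = (3*7^2 + 11) / (2*7) mod 53 = 34
x3 = s^2 - 2 x1 mod 53 = 34^2 - 2*7 = 29
y3 = s (x1 - x3) - y1 mod 53 = 34 * (7 - 29) - 7 = 40

2P = (29, 40)


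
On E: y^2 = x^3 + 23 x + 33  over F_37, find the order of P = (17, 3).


Compute successive multiples of P until we hit O:
  1P = (17, 3)
  2P = (36, 3)
  3P = (21, 34)
  4P = (29, 15)
  5P = (29, 22)
  6P = (21, 3)
  7P = (36, 34)
  8P = (17, 34)
  ... (continuing to 9P)
  9P = O

ord(P) = 9


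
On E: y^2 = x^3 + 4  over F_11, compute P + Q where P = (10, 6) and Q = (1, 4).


P != Q, so use the chord formula.
s = (y2 - y1) / (x2 - x1) = (9) / (2) mod 11 = 10
x3 = s^2 - x1 - x2 mod 11 = 10^2 - 10 - 1 = 1
y3 = s (x1 - x3) - y1 mod 11 = 10 * (10 - 1) - 6 = 7

P + Q = (1, 7)


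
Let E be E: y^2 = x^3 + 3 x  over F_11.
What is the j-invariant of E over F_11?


Delta = -16(4 a^3 + 27 b^2) mod 11 = 10
-1728 * (4 a)^3 = -1728 * (4*3)^3 mod 11 = 10
j = 10 * 10^(-1) mod 11 = 1

j = 1 (mod 11)


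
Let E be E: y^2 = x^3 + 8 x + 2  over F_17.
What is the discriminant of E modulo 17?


4 a^3 + 27 b^2 = 4*8^3 + 27*2^2 = 2048 + 108 = 2156
Delta = -16 * (2156) = -34496
Delta mod 17 = 14

Delta = 14 (mod 17)


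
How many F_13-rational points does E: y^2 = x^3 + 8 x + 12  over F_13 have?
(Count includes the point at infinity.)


For each x in F_13, count y with y^2 = x^3 + 8 x + 12 mod 13:
  x = 0: RHS = 12, y in [5, 8]  -> 2 point(s)
  x = 2: RHS = 10, y in [6, 7]  -> 2 point(s)
  x = 4: RHS = 4, y in [2, 11]  -> 2 point(s)
  x = 6: RHS = 3, y in [4, 9]  -> 2 point(s)
  x = 8: RHS = 3, y in [4, 9]  -> 2 point(s)
  x = 10: RHS = 0, y in [0]  -> 1 point(s)
  x = 11: RHS = 1, y in [1, 12]  -> 2 point(s)
  x = 12: RHS = 3, y in [4, 9]  -> 2 point(s)
Affine points: 15. Add the point at infinity: total = 16.

#E(F_13) = 16


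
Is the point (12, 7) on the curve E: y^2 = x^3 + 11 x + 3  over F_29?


Check whether y^2 = x^3 + 11 x + 3 (mod 29) for (x, y) = (12, 7).
LHS: y^2 = 7^2 mod 29 = 20
RHS: x^3 + 11 x + 3 = 12^3 + 11*12 + 3 mod 29 = 7
LHS != RHS

No, not on the curve


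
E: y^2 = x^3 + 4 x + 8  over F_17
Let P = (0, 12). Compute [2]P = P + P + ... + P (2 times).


k = 2 = 10_2 (binary, LSB first: 01)
Double-and-add from P = (0, 12):
  bit 0 = 0: acc unchanged = O
  bit 1 = 1: acc = O + (9, 12) = (9, 12)

2P = (9, 12)


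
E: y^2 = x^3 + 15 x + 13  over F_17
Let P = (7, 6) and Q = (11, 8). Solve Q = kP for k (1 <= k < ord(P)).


Enumerate multiples of P until we hit Q = (11, 8):
  1P = (7, 6)
  2P = (11, 8)
Match found at i = 2.

k = 2


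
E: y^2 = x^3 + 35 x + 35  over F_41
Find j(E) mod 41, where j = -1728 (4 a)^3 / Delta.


Delta = -16(4 a^3 + 27 b^2) mod 41 = 35
-1728 * (4 a)^3 = -1728 * (4*35)^3 mod 41 = 1
j = 1 * 35^(-1) mod 41 = 34

j = 34 (mod 41)


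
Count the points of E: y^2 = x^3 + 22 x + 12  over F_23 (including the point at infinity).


For each x in F_23, count y with y^2 = x^3 + 22 x + 12 mod 23:
  x = 0: RHS = 12, y in [9, 14]  -> 2 point(s)
  x = 1: RHS = 12, y in [9, 14]  -> 2 point(s)
  x = 2: RHS = 18, y in [8, 15]  -> 2 point(s)
  x = 3: RHS = 13, y in [6, 17]  -> 2 point(s)
  x = 4: RHS = 3, y in [7, 16]  -> 2 point(s)
  x = 7: RHS = 3, y in [7, 16]  -> 2 point(s)
  x = 10: RHS = 13, y in [6, 17]  -> 2 point(s)
  x = 12: RHS = 3, y in [7, 16]  -> 2 point(s)
  x = 17: RHS = 9, y in [3, 20]  -> 2 point(s)
  x = 21: RHS = 6, y in [11, 12]  -> 2 point(s)
  x = 22: RHS = 12, y in [9, 14]  -> 2 point(s)
Affine points: 22. Add the point at infinity: total = 23.

#E(F_23) = 23


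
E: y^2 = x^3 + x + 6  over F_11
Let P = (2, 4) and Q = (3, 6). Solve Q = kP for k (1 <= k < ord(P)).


Enumerate multiples of P until we hit Q = (3, 6):
  1P = (2, 4)
  2P = (5, 9)
  3P = (8, 8)
  4P = (10, 9)
  5P = (3, 5)
  6P = (7, 2)
  7P = (7, 9)
  8P = (3, 6)
Match found at i = 8.

k = 8


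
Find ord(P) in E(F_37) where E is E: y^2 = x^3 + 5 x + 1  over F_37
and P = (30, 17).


Compute successive multiples of P until we hit O:
  1P = (30, 17)
  2P = (24, 12)
  3P = (32, 6)
  4P = (33, 18)
  5P = (7, 3)
  6P = (1, 28)
  7P = (5, 22)
  8P = (5, 15)
  ... (continuing to 15P)
  15P = O

ord(P) = 15


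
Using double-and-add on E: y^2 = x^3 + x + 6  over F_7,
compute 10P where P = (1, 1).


k = 10 = 1010_2 (binary, LSB first: 0101)
Double-and-add from P = (1, 1):
  bit 0 = 0: acc unchanged = O
  bit 1 = 1: acc = O + (2, 4) = (2, 4)
  bit 2 = 0: acc unchanged = (2, 4)
  bit 3 = 1: acc = (2, 4) + (6, 2) = (1, 6)

10P = (1, 6)


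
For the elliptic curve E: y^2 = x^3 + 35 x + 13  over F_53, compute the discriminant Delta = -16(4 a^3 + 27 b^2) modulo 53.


4 a^3 + 27 b^2 = 4*35^3 + 27*13^2 = 171500 + 4563 = 176063
Delta = -16 * (176063) = -2817008
Delta mod 53 = 48

Delta = 48 (mod 53)


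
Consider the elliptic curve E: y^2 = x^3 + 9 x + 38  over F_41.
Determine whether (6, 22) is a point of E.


Check whether y^2 = x^3 + 9 x + 38 (mod 41) for (x, y) = (6, 22).
LHS: y^2 = 22^2 mod 41 = 33
RHS: x^3 + 9 x + 38 = 6^3 + 9*6 + 38 mod 41 = 21
LHS != RHS

No, not on the curve


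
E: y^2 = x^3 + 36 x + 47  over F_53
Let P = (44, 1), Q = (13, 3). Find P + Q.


P != Q, so use the chord formula.
s = (y2 - y1) / (x2 - x1) = (2) / (22) mod 53 = 29
x3 = s^2 - x1 - x2 mod 53 = 29^2 - 44 - 13 = 42
y3 = s (x1 - x3) - y1 mod 53 = 29 * (44 - 42) - 1 = 4

P + Q = (42, 4)


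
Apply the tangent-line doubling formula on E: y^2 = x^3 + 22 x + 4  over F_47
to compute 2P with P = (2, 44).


Doubling: s = (3 x1^2 + a) / (2 y1)
s = (3*2^2 + 22) / (2*44) mod 47 = 10
x3 = s^2 - 2 x1 mod 47 = 10^2 - 2*2 = 2
y3 = s (x1 - x3) - y1 mod 47 = 10 * (2 - 2) - 44 = 3

2P = (2, 3)


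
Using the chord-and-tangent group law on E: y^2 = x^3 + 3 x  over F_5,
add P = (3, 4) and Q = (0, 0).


P != Q, so use the chord formula.
s = (y2 - y1) / (x2 - x1) = (1) / (2) mod 5 = 3
x3 = s^2 - x1 - x2 mod 5 = 3^2 - 3 - 0 = 1
y3 = s (x1 - x3) - y1 mod 5 = 3 * (3 - 1) - 4 = 2

P + Q = (1, 2)


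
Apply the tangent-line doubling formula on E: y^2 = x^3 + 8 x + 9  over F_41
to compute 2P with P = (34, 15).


Doubling: s = (3 x1^2 + a) / (2 y1)
s = (3*34^2 + 8) / (2*15) mod 41 = 12
x3 = s^2 - 2 x1 mod 41 = 12^2 - 2*34 = 35
y3 = s (x1 - x3) - y1 mod 41 = 12 * (34 - 35) - 15 = 14

2P = (35, 14)


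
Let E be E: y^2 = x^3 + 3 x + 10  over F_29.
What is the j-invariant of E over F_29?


Delta = -16(4 a^3 + 27 b^2) mod 29 = 22
-1728 * (4 a)^3 = -1728 * (4*3)^3 mod 29 = 1
j = 1 * 22^(-1) mod 29 = 4

j = 4 (mod 29)


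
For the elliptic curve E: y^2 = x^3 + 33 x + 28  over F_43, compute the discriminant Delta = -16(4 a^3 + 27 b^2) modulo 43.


4 a^3 + 27 b^2 = 4*33^3 + 27*28^2 = 143748 + 21168 = 164916
Delta = -16 * (164916) = -2638656
Delta mod 43 = 39

Delta = 39 (mod 43)


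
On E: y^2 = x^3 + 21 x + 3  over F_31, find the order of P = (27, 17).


Compute successive multiples of P until we hit O:
  1P = (27, 17)
  2P = (10, 2)
  3P = (1, 26)
  4P = (5, 4)
  5P = (3, 0)
  6P = (5, 27)
  7P = (1, 5)
  8P = (10, 29)
  ... (continuing to 10P)
  10P = O

ord(P) = 10


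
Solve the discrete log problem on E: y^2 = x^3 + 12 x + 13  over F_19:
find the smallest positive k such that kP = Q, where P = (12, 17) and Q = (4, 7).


Enumerate multiples of P until we hit Q = (4, 7):
  1P = (12, 17)
  2P = (4, 7)
Match found at i = 2.

k = 2


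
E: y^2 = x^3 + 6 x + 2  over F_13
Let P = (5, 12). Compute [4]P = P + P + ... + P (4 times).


k = 4 = 100_2 (binary, LSB first: 001)
Double-and-add from P = (5, 12):
  bit 0 = 0: acc unchanged = O
  bit 1 = 0: acc unchanged = O
  bit 2 = 1: acc = O + (5, 1) = (5, 1)

4P = (5, 1)


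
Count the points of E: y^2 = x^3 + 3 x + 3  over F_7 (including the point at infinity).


For each x in F_7, count y with y^2 = x^3 + 3 x + 3 mod 7:
  x = 1: RHS = 0, y in [0]  -> 1 point(s)
  x = 3: RHS = 4, y in [2, 5]  -> 2 point(s)
  x = 4: RHS = 2, y in [3, 4]  -> 2 point(s)
Affine points: 5. Add the point at infinity: total = 6.

#E(F_7) = 6


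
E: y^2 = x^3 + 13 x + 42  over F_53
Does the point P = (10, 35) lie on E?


Check whether y^2 = x^3 + 13 x + 42 (mod 53) for (x, y) = (10, 35).
LHS: y^2 = 35^2 mod 53 = 6
RHS: x^3 + 13 x + 42 = 10^3 + 13*10 + 42 mod 53 = 6
LHS = RHS

Yes, on the curve


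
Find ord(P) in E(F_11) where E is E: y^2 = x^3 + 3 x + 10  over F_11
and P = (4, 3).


Compute successive multiples of P until we hit O:
  1P = (4, 3)
  2P = (1, 6)
  3P = (7, 0)
  4P = (1, 5)
  5P = (4, 8)
  6P = O

ord(P) = 6


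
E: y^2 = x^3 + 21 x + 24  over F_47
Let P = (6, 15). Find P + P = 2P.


Doubling: s = (3 x1^2 + a) / (2 y1)
s = (3*6^2 + 21) / (2*15) mod 47 = 9
x3 = s^2 - 2 x1 mod 47 = 9^2 - 2*6 = 22
y3 = s (x1 - x3) - y1 mod 47 = 9 * (6 - 22) - 15 = 29

2P = (22, 29)


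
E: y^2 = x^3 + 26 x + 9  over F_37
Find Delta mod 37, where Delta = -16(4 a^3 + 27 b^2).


4 a^3 + 27 b^2 = 4*26^3 + 27*9^2 = 70304 + 2187 = 72491
Delta = -16 * (72491) = -1159856
Delta mod 37 = 20

Delta = 20 (mod 37)


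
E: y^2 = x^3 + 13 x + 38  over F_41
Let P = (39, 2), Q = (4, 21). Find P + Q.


P != Q, so use the chord formula.
s = (y2 - y1) / (x2 - x1) = (19) / (6) mod 41 = 10
x3 = s^2 - x1 - x2 mod 41 = 10^2 - 39 - 4 = 16
y3 = s (x1 - x3) - y1 mod 41 = 10 * (39 - 16) - 2 = 23

P + Q = (16, 23)


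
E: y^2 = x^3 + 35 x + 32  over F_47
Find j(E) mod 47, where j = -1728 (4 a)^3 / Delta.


Delta = -16(4 a^3 + 27 b^2) mod 47 = 44
-1728 * (4 a)^3 = -1728 * (4*35)^3 mod 47 = 36
j = 36 * 44^(-1) mod 47 = 35

j = 35 (mod 47)


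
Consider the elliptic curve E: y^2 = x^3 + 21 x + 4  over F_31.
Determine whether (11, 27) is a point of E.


Check whether y^2 = x^3 + 21 x + 4 (mod 31) for (x, y) = (11, 27).
LHS: y^2 = 27^2 mod 31 = 16
RHS: x^3 + 21 x + 4 = 11^3 + 21*11 + 4 mod 31 = 16
LHS = RHS

Yes, on the curve


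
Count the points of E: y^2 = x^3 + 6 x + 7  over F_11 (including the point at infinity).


For each x in F_11, count y with y^2 = x^3 + 6 x + 7 mod 11:
  x = 1: RHS = 3, y in [5, 6]  -> 2 point(s)
  x = 2: RHS = 5, y in [4, 7]  -> 2 point(s)
  x = 9: RHS = 9, y in [3, 8]  -> 2 point(s)
  x = 10: RHS = 0, y in [0]  -> 1 point(s)
Affine points: 7. Add the point at infinity: total = 8.

#E(F_11) = 8


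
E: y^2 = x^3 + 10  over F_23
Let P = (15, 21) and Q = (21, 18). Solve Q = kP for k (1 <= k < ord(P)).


Enumerate multiples of P until we hit Q = (21, 18):
  1P = (15, 21)
  2P = (20, 12)
  3P = (17, 1)
  4P = (22, 3)
  5P = (2, 8)
  6P = (7, 10)
  7P = (9, 16)
  8P = (8, 4)
  9P = (12, 6)
  10P = (21, 18)
Match found at i = 10.

k = 10


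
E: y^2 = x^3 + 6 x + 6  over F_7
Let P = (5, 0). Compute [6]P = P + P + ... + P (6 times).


k = 6 = 110_2 (binary, LSB first: 011)
Double-and-add from P = (5, 0):
  bit 0 = 0: acc unchanged = O
  bit 1 = 1: acc = O + O = O
  bit 2 = 1: acc = O + O = O

6P = O


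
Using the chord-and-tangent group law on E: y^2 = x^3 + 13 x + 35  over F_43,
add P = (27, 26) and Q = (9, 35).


P != Q, so use the chord formula.
s = (y2 - y1) / (x2 - x1) = (9) / (25) mod 43 = 21
x3 = s^2 - x1 - x2 mod 43 = 21^2 - 27 - 9 = 18
y3 = s (x1 - x3) - y1 mod 43 = 21 * (27 - 18) - 26 = 34

P + Q = (18, 34)


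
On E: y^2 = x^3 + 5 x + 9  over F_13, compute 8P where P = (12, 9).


k = 8 = 1000_2 (binary, LSB first: 0001)
Double-and-add from P = (12, 9):
  bit 0 = 0: acc unchanged = O
  bit 1 = 0: acc unchanged = O
  bit 2 = 0: acc unchanged = O
  bit 3 = 1: acc = O + (5, 4) = (5, 4)

8P = (5, 4)


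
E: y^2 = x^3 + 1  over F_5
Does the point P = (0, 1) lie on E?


Check whether y^2 = x^3 + 0 x + 1 (mod 5) for (x, y) = (0, 1).
LHS: y^2 = 1^2 mod 5 = 1
RHS: x^3 + 0 x + 1 = 0^3 + 0*0 + 1 mod 5 = 1
LHS = RHS

Yes, on the curve


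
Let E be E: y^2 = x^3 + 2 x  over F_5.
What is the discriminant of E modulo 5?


4 a^3 + 27 b^2 = 4*2^3 + 27*0^2 = 32 + 0 = 32
Delta = -16 * (32) = -512
Delta mod 5 = 3

Delta = 3 (mod 5)


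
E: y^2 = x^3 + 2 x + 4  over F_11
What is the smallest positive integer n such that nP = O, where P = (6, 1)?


Compute successive multiples of P until we hit O:
  1P = (6, 1)
  2P = (10, 10)
  3P = (9, 6)
  4P = (0, 9)
  5P = (8, 9)
  6P = (2, 4)
  7P = (7, 8)
  8P = (3, 9)
  ... (continuing to 17P)
  17P = O

ord(P) = 17


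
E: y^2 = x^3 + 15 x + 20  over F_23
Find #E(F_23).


For each x in F_23, count y with y^2 = x^3 + 15 x + 20 mod 23:
  x = 1: RHS = 13, y in [6, 17]  -> 2 point(s)
  x = 2: RHS = 12, y in [9, 14]  -> 2 point(s)
  x = 3: RHS = 0, y in [0]  -> 1 point(s)
  x = 4: RHS = 6, y in [11, 12]  -> 2 point(s)
  x = 5: RHS = 13, y in [6, 17]  -> 2 point(s)
  x = 6: RHS = 4, y in [2, 21]  -> 2 point(s)
  x = 7: RHS = 8, y in [10, 13]  -> 2 point(s)
  x = 8: RHS = 8, y in [10, 13]  -> 2 point(s)
  x = 15: RHS = 9, y in [3, 20]  -> 2 point(s)
  x = 16: RHS = 9, y in [3, 20]  -> 2 point(s)
  x = 17: RHS = 13, y in [6, 17]  -> 2 point(s)
  x = 18: RHS = 4, y in [2, 21]  -> 2 point(s)
  x = 22: RHS = 4, y in [2, 21]  -> 2 point(s)
Affine points: 25. Add the point at infinity: total = 26.

#E(F_23) = 26


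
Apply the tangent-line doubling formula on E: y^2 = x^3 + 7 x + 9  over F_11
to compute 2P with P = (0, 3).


Doubling: s = (3 x1^2 + a) / (2 y1)
s = (3*0^2 + 7) / (2*3) mod 11 = 3
x3 = s^2 - 2 x1 mod 11 = 3^2 - 2*0 = 9
y3 = s (x1 - x3) - y1 mod 11 = 3 * (0 - 9) - 3 = 3

2P = (9, 3)


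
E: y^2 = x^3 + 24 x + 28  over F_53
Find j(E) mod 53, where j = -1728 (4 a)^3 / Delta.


Delta = -16(4 a^3 + 27 b^2) mod 53 = 28
-1728 * (4 a)^3 = -1728 * (4*24)^3 mod 53 = 41
j = 41 * 28^(-1) mod 53 = 45

j = 45 (mod 53)


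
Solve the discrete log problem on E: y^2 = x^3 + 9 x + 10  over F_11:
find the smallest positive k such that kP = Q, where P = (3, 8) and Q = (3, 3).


Enumerate multiples of P until we hit Q = (3, 3):
  1P = (3, 8)
  2P = (8, 0)
  3P = (3, 3)
Match found at i = 3.

k = 3


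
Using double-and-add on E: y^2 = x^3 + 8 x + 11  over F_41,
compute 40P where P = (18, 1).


k = 40 = 101000_2 (binary, LSB first: 000101)
Double-and-add from P = (18, 1):
  bit 0 = 0: acc unchanged = O
  bit 1 = 0: acc unchanged = O
  bit 2 = 0: acc unchanged = O
  bit 3 = 1: acc = O + (12, 20) = (12, 20)
  bit 4 = 0: acc unchanged = (12, 20)
  bit 5 = 1: acc = (12, 20) + (27, 5) = (3, 12)

40P = (3, 12)


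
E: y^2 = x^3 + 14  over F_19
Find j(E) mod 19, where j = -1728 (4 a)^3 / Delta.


Delta = -16(4 a^3 + 27 b^2) mod 19 = 11
-1728 * (4 a)^3 = -1728 * (4*0)^3 mod 19 = 0
j = 0 * 11^(-1) mod 19 = 0

j = 0 (mod 19)


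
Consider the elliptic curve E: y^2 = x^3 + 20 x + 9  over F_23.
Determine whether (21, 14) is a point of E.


Check whether y^2 = x^3 + 20 x + 9 (mod 23) for (x, y) = (21, 14).
LHS: y^2 = 14^2 mod 23 = 12
RHS: x^3 + 20 x + 9 = 21^3 + 20*21 + 9 mod 23 = 7
LHS != RHS

No, not on the curve


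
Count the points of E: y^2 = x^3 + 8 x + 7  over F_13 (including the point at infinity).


For each x in F_13, count y with y^2 = x^3 + 8 x + 7 mod 13:
  x = 1: RHS = 3, y in [4, 9]  -> 2 point(s)
  x = 4: RHS = 12, y in [5, 8]  -> 2 point(s)
  x = 5: RHS = 3, y in [4, 9]  -> 2 point(s)
  x = 7: RHS = 3, y in [4, 9]  -> 2 point(s)
  x = 11: RHS = 9, y in [3, 10]  -> 2 point(s)
Affine points: 10. Add the point at infinity: total = 11.

#E(F_13) = 11
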